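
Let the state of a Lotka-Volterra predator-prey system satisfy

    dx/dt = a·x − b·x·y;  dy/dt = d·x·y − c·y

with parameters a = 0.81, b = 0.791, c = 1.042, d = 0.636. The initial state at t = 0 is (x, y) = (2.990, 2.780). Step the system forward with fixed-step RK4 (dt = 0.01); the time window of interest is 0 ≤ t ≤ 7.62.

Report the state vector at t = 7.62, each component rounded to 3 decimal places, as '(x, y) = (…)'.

(x, y) = (4.017, 2.012)

t=0.000: state=(2.990, 2.780)
step 1 (dt=0.01): k1=(-4.153, 2.390), k2=(-4.152, 2.363), k3=(-4.152, 2.363), k4=(-4.150, 2.336); state += dt/6·(k1+2k2+2k3+k4)
t=0.010: state=(2.948, 2.804)
t=0.020: state=(2.907, 2.827)
t=0.030: state=(2.866, 2.849)
continuing one RK4 step at a time; state shown every 25 steps (Δt=0.25):
t=0.250: state=(2.017, 3.182)
t=0.500: state=(1.308, 3.182)
t=0.750: state=(0.875, 2.908)
t=1.000: state=(0.626, 2.520)
t=1.250: state=(0.484, 2.119)
t=1.500: state=(0.405, 1.752)
t=1.750: state=(0.362, 1.434)
t=2.000: state=(0.343, 1.169)
t=2.250: state=(0.341, 0.951)
t=2.500: state=(0.352, 0.774)
t=2.750: state=(0.375, 0.632)
t=3.000: state=(0.410, 0.518)
t=3.250: state=(0.458, 0.428)
t=3.500: state=(0.519, 0.356)
t=3.750: state=(0.596, 0.300)
t=4.000: state=(0.690, 0.256)
t=4.250: state=(0.806, 0.222)
t=4.500: state=(0.947, 0.197)
t=4.750: state=(1.118, 0.179)
t=5.000: state=(1.323, 0.167)
t=5.250: state=(1.568, 0.162)
t=5.500: state=(1.860, 0.164)
t=5.750: state=(2.203, 0.174)
t=6.000: state=(2.600, 0.197)
t=6.250: state=(3.052, 0.237)
t=6.500: state=(3.543, 0.309)
t=6.750: state=(4.035, 0.435)
t=7.000: state=(4.444, 0.659)
t=7.250: state=(4.612, 1.048)
t=7.500: state=(4.338, 1.656)
t=7.620: state=(4.017, 2.012)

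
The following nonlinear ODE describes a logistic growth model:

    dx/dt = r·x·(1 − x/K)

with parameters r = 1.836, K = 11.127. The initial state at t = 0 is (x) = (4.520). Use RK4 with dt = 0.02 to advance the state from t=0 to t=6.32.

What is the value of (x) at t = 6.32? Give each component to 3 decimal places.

t=0.000: state=(4.520)
step 1 (dt=0.02): k1=(4.928), k2=(4.944), k3=(4.944), k4=(4.960); state += dt/6·(k1+2k2+2k3+k4)
t=0.020: state=(4.619)
t=0.040: state=(4.718)
t=0.060: state=(4.818)
continuing one RK4 step at a time; state shown every 25 steps (Δt=0.5):
t=0.500: state=(7.026)
t=1.000: state=(9.024)
t=1.500: state=(10.180)
t=2.000: state=(10.728)
t=2.500: state=(10.964)
t=3.000: state=(11.061)
t=3.500: state=(11.101)
t=4.000: state=(11.116)
t=4.500: state=(11.123)
t=5.000: state=(11.125)
t=5.500: state=(11.126)
t=6.000: state=(11.127)
t=6.320: state=(11.127)

(x) = (11.127)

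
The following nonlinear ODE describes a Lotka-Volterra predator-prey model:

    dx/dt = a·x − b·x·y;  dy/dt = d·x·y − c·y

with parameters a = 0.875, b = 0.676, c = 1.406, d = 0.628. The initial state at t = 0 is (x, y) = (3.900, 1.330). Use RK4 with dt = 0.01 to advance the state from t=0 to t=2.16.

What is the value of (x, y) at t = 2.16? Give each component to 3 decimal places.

(x, y) = (1.163, 1.573)

t=0.000: state=(3.900, 1.330)
step 1 (dt=0.01): k1=(-0.094, 1.387), k2=(-0.112, 1.394), k3=(-0.112, 1.394), k4=(-0.131, 1.401); state += dt/6·(k1+2k2+2k3+k4)
t=0.010: state=(3.899, 1.344)
t=0.020: state=(3.897, 1.358)
t=0.030: state=(3.896, 1.372)
continuing one RK4 step at a time; state shown every 10 steps (Δt=0.1):
t=0.100: state=(3.872, 1.475)
t=0.200: state=(3.805, 1.631)
t=0.300: state=(3.699, 1.794)
t=0.400: state=(3.556, 1.958)
t=0.500: state=(3.382, 2.116)
t=0.600: state=(3.183, 2.259)
t=0.700: state=(2.970, 2.382)
t=0.800: state=(2.750, 2.476)
t=0.900: state=(2.533, 2.540)
t=1.000: state=(2.325, 2.570)
t=1.100: state=(2.133, 2.568)
t=1.200: state=(1.959, 2.537)
t=1.300: state=(1.804, 2.480)
t=1.400: state=(1.669, 2.403)
t=1.500: state=(1.554, 2.310)
t=1.600: state=(1.456, 2.206)
t=1.700: state=(1.374, 2.094)
t=1.800: state=(1.306, 1.979)
t=1.900: state=(1.252, 1.863)
t=2.000: state=(1.210, 1.749)
t=2.100: state=(1.178, 1.638)
t=2.160: state=(1.163, 1.573)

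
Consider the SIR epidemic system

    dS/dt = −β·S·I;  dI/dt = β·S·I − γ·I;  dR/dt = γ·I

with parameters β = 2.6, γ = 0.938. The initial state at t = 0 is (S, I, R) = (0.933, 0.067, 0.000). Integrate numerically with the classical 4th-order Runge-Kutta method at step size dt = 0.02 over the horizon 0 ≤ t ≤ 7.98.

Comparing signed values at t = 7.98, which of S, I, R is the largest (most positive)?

largest component: R

t=0.000: state=(0.933, 0.067, 0.000)
step 1 (dt=0.02): k1=(-0.163, 0.100, 0.063), k2=(-0.165, 0.101, 0.064), k3=(-0.165, 0.101, 0.064), k4=(-0.167, 0.102, 0.065); state += dt/6·(k1+2k2+2k3+k4)
t=0.020: state=(0.930, 0.069, 0.001)
t=0.040: state=(0.926, 0.071, 0.003)
t=0.060: state=(0.923, 0.073, 0.004)
continuing one RK4 step at a time; state shown every 25 steps (Δt=0.5):
t=0.500: state=(0.822, 0.132, 0.046)
t=1.000: state=(0.656, 0.217, 0.127)
t=1.500: state=(0.472, 0.282, 0.246)
t=2.000: state=(0.322, 0.294, 0.383)
t=2.500: state=(0.224, 0.261, 0.515)
t=3.000: state=(0.165, 0.210, 0.626)
t=3.500: state=(0.130, 0.159, 0.712)
t=4.000: state=(0.109, 0.116, 0.776)
t=4.500: state=(0.096, 0.083, 0.822)
t=5.000: state=(0.087, 0.058, 0.854)
t=5.500: state=(0.082, 0.041, 0.877)
t=6.000: state=(0.078, 0.028, 0.893)
t=6.500: state=(0.076, 0.020, 0.904)
t=7.000: state=(0.074, 0.013, 0.912)
t=7.500: state=(0.073, 0.009, 0.917)
t=7.980: state=(0.073, 0.006, 0.921)
compare at T: S=0.073, I=0.006, R=0.921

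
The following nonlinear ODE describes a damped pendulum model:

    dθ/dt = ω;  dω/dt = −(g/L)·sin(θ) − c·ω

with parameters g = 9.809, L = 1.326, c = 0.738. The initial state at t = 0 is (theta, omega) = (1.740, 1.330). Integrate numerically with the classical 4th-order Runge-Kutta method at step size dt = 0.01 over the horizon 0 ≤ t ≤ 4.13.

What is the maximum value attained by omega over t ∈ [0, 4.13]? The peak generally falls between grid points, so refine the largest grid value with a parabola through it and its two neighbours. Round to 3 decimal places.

t=0.000: state=(1.740, 1.330)
step 1 (dt=0.01): k1=(1.330, -8.273), k2=(1.289, -8.234), k3=(1.289, -8.235), k4=(1.248, -8.196); state += dt/6·(k1+2k2+2k3+k4)
t=0.010: state=(1.753, 1.248)
t=0.020: state=(1.765, 1.166)
t=0.030: state=(1.776, 1.085)
continuing one RK4 step at a time; state shown every 20 steps (Δt=0.2):
t=0.200: state=(1.850, -0.184)
t=0.400: state=(1.679, -1.501)
t=0.600: state=(1.260, -2.655)
t=0.800: state=(0.644, -3.398)
t=1.000: state=(-0.043, -3.317)
t=1.200: state=(-0.625, -2.388)
t=1.400: state=(-0.972, -1.055)
t=1.600: state=(-1.048, 0.271)
t=1.800: state=(-0.878, 1.374)
t=2.000: state=(-0.525, 2.077)
t=2.200: state=(-0.087, 2.198)
t=2.400: state=(0.314, 1.724)
t=2.600: state=(0.578, 0.875)
t=2.800: state=(0.658, -0.060)
t=3.000: state=(0.563, -0.854)
t=3.200: state=(0.337, -1.341)
t=3.400: state=(0.054, -1.420)
t=3.600: state=(-0.205, -1.111)
t=3.800: state=(-0.373, -0.552)
t=4.000: state=(-0.421, 0.070)
t=4.130: state=(-0.388, 0.428)
largest grid value and its neighbours: omega(2.130)=2.22825, omega(2.140)=2.22875, omega(2.150)=2.22765
parabola through these three points peaks at t≈2.138 with omega≈2.22878

max omega = 2.229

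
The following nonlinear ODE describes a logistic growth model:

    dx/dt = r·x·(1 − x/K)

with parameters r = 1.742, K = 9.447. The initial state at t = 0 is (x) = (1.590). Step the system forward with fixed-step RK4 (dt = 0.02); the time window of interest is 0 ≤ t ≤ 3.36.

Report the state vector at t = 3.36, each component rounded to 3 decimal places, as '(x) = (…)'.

t=0.000: state=(1.590)
step 1 (dt=0.02): k1=(2.304), k2=(2.330), k3=(2.330), k4=(2.357); state += dt/6·(k1+2k2+2k3+k4)
t=0.020: state=(1.637)
t=0.040: state=(1.684)
t=0.060: state=(1.733)
continuing one RK4 step at a time; state shown every 10 steps (Δt=0.2):
t=0.200: state=(2.105)
t=0.400: state=(2.729)
t=0.600: state=(3.451)
t=0.800: state=(4.243)
t=1.000: state=(5.064)
t=1.200: state=(5.864)
t=1.400: state=(6.601)
t=1.600: state=(7.243)
t=1.800: state=(7.776)
t=2.000: state=(8.203)
t=2.200: state=(8.534)
t=2.400: state=(8.784)
t=2.600: state=(8.969)
t=2.800: state=(9.104)
t=3.000: state=(9.203)
t=3.200: state=(9.273)
t=3.360: state=(9.315)

(x) = (9.315)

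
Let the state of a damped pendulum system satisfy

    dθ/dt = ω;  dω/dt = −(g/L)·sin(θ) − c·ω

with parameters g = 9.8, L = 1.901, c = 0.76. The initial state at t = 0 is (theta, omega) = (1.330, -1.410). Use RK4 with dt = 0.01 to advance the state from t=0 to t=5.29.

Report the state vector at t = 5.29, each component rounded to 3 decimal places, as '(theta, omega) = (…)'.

(theta, omega) = (0.133, 0.215)

t=0.000: state=(1.330, -1.410)
step 1 (dt=0.01): k1=(-1.410, -3.935), k2=(-1.430, -3.911), k3=(-1.430, -3.911), k4=(-1.449, -3.887); state += dt/6·(k1+2k2+2k3+k4)
t=0.010: state=(1.316, -1.449)
t=0.020: state=(1.301, -1.488)
t=0.030: state=(1.286, -1.526)
continuing one RK4 step at a time; state shown every 20 steps (Δt=0.2):
t=0.200: state=(0.977, -2.084)
t=0.400: state=(0.518, -2.434)
t=0.600: state=(0.033, -2.341)
t=0.800: state=(-0.390, -1.829)
t=1.000: state=(-0.683, -1.071)
t=1.200: state=(-0.815, -0.259)
t=1.400: state=(-0.791, 0.474)
t=1.600: state=(-0.637, 1.038)
t=1.800: state=(-0.392, 1.363)
t=2.000: state=(-0.110, 1.405)
t=2.200: state=(0.152, 1.181)
t=2.400: state=(0.349, 0.769)
t=2.600: state=(0.454, 0.278)
t=2.800: state=(0.462, -0.191)
t=3.000: state=(0.385, -0.561)
t=3.200: state=(0.248, -0.781)
t=3.400: state=(0.084, -0.827)
t=3.600: state=(-0.073, -0.712)
t=3.800: state=(-0.193, -0.480)
t=4.000: state=(-0.261, -0.192)
t=4.200: state=(-0.270, 0.091)
t=4.400: state=(-0.228, 0.317)
t=4.600: state=(-0.150, 0.453)
t=4.800: state=(-0.054, 0.486)
t=5.000: state=(0.038, 0.423)
t=5.200: state=(0.110, 0.289)
t=5.290: state=(0.133, 0.215)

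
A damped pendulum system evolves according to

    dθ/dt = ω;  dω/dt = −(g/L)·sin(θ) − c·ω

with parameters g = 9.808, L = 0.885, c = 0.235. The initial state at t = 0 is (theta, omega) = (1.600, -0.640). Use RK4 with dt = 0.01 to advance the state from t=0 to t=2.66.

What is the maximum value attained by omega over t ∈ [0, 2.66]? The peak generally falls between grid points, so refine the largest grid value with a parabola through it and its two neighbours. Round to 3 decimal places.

max omega = 4.038

t=0.000: state=(1.600, -0.640)
step 1 (dt=0.01): k1=(-0.640, -10.927), k2=(-0.695, -10.915), k3=(-0.695, -10.916), k4=(-0.749, -10.904); state += dt/6·(k1+2k2+2k3+k4)
t=0.010: state=(1.593, -0.749)
t=0.020: state=(1.585, -0.858)
t=0.030: state=(1.576, -0.967)
continuing one RK4 step at a time; state shown every 10 steps (Δt=0.1):
t=0.100: state=(1.482, -1.720)
t=0.200: state=(1.258, -2.752)
t=0.300: state=(0.935, -3.662)
t=0.400: state=(0.534, -4.310)
t=0.500: state=(0.087, -4.543)
t=0.600: state=(-0.358, -4.287)
t=0.700: state=(-0.756, -3.607)
t=0.800: state=(-1.071, -2.654)
t=0.900: state=(-1.283, -1.579)
t=1.000: state=(-1.385, -0.475)
t=1.100: state=(-1.378, 0.613)
t=1.200: state=(-1.264, 1.662)
t=1.300: state=(-1.049, 2.627)
t=1.400: state=(-0.744, 3.423)
t=1.500: state=(-0.374, 3.924)
t=1.600: state=(0.027, 4.021)
t=1.700: state=(0.416, 3.685)
t=1.800: state=(0.752, 2.992)
t=1.900: state=(1.007, 2.076)
t=2.000: state=(1.164, 1.055)
t=2.100: state=(1.217, 0.010)
t=2.200: state=(1.167, -1.011)
t=2.300: state=(1.017, -1.962)
t=2.400: state=(0.779, -2.776)
t=2.500: state=(0.470, -3.352)
t=2.600: state=(0.119, -3.592)
t=2.660: state=(-0.096, -3.550)
largest grid value and its neighbours: omega(1.560)=4.03488, omega(1.570)=4.03801, omega(1.580)=4.03669
parabola through these three points peaks at t≈1.572 with omega≈4.03810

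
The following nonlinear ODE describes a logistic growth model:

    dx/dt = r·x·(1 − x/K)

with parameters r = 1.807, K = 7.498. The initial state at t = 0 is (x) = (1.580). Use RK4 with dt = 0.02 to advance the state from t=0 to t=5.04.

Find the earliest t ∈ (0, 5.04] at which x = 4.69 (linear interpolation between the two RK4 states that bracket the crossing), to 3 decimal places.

t=0.000: state=(1.580)
step 1 (dt=0.02): k1=(2.253), k2=(2.277), k3=(2.277), k4=(2.301); state += dt/6·(k1+2k2+2k3+k4)
t=0.020: state=(1.626)
t=0.040: state=(1.672)
t=0.060: state=(1.719)
continuing one RK4 step at a time; state shown every 10 steps (Δt=0.2):
t=0.200: state=(2.077)
t=0.400: state=(2.661)
t=0.600: state=(3.308)
t=0.800: state=(3.983)
t=1.000: state=(4.643)
next step: t=1.020: state=(4.707) — x has crossed 4.69
linear interpolation between t=1.000 (4.64324) and t=1.020 (4.70685) → t≈1.015

t = 1.015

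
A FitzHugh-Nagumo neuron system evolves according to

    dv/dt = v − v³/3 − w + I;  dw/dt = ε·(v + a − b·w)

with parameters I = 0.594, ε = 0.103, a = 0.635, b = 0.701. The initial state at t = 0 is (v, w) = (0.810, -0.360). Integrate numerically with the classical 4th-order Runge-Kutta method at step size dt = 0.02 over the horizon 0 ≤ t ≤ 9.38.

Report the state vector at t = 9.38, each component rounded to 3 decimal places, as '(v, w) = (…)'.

t=0.000: state=(0.810, -0.360)
step 1 (dt=0.02): k1=(1.587, 0.175), k2=(1.590, 0.176), k3=(1.590, 0.176), k4=(1.593, 0.178); state += dt/6·(k1+2k2+2k3+k4)
t=0.020: state=(0.842, -0.356)
t=0.040: state=(0.874, -0.353)
t=0.060: state=(0.906, -0.349)
continuing one RK4 step at a time; state shown every 25 steps (Δt=0.5):
t=0.500: state=(1.547, -0.254)
t=1.000: state=(1.902, -0.124)
t=1.500: state=(1.969, 0.011)
t=2.000: state=(1.949, 0.142)
t=2.500: state=(1.910, 0.267)
t=3.000: state=(1.866, 0.385)
t=3.500: state=(1.820, 0.496)
t=4.000: state=(1.774, 0.602)
t=4.500: state=(1.726, 0.701)
t=5.000: state=(1.678, 0.794)
t=5.500: state=(1.629, 0.882)
t=6.000: state=(1.578, 0.964)
t=6.500: state=(1.526, 1.040)
t=7.000: state=(1.473, 1.112)
t=7.500: state=(1.417, 1.177)
t=8.000: state=(1.358, 1.238)
t=8.500: state=(1.296, 1.293)
t=9.000: state=(1.229, 1.343)
t=9.380: state=(1.174, 1.378)

(v, w) = (1.174, 1.378)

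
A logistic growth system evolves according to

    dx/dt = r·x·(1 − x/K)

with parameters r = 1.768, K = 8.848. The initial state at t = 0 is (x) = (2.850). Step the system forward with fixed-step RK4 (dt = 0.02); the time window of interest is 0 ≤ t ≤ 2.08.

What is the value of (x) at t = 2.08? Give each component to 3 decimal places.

(x) = (8.401)

t=0.000: state=(2.850)
step 1 (dt=0.02): k1=(3.416), k2=(3.437), k3=(3.437), k4=(3.458); state += dt/6·(k1+2k2+2k3+k4)
t=0.020: state=(2.919)
t=0.040: state=(2.988)
t=0.060: state=(3.059)
continuing one RK4 step at a time; state shown every 5 steps (Δt=0.1):
t=0.100: state=(3.202)
t=0.200: state=(3.571)
t=0.300: state=(3.953)
t=0.400: state=(4.342)
t=0.500: state=(4.733)
t=0.600: state=(5.119)
t=0.700: state=(5.494)
t=0.800: state=(5.854)
t=0.900: state=(6.193)
t=1.000: state=(6.510)
t=1.100: state=(6.801)
t=1.200: state=(7.066)
t=1.300: state=(7.304)
t=1.400: state=(7.517)
t=1.500: state=(7.705)
t=1.600: state=(7.869)
t=1.700: state=(8.013)
t=1.800: state=(8.138)
t=1.900: state=(8.245)
t=2.000: state=(8.337)
t=2.080: state=(8.401)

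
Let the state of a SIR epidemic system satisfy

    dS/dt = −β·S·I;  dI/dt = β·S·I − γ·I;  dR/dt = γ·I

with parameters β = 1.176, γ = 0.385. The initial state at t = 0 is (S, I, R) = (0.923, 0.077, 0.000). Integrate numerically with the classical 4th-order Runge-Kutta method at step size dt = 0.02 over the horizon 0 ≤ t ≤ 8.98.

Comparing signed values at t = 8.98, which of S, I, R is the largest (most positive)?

t=0.000: state=(0.923, 0.077, 0.000)
step 1 (dt=0.02): k1=(-0.084, 0.054, 0.030), k2=(-0.084, 0.054, 0.030), k3=(-0.084, 0.054, 0.030), k4=(-0.085, 0.055, 0.030); state += dt/6·(k1+2k2+2k3+k4)
t=0.020: state=(0.921, 0.078, 0.001)
t=0.040: state=(0.920, 0.079, 0.001)
t=0.060: state=(0.918, 0.080, 0.002)
continuing one RK4 step at a time; state shown every 25 steps (Δt=0.5):
t=0.500: state=(0.875, 0.108, 0.018)
t=1.000: state=(0.812, 0.146, 0.042)
t=1.500: state=(0.736, 0.190, 0.074)
t=2.000: state=(0.649, 0.236, 0.115)
t=2.500: state=(0.558, 0.277, 0.165)
t=3.000: state=(0.469, 0.309, 0.221)
t=3.500: state=(0.389, 0.328, 0.283)
t=4.000: state=(0.320, 0.333, 0.347)
t=4.500: state=(0.263, 0.326, 0.410)
t=5.000: state=(0.218, 0.310, 0.472)
t=5.500: state=(0.183, 0.287, 0.529)
t=6.000: state=(0.156, 0.262, 0.582)
t=6.500: state=(0.135, 0.235, 0.630)
t=7.000: state=(0.118, 0.209, 0.673)
t=7.500: state=(0.105, 0.184, 0.711)
t=8.000: state=(0.095, 0.161, 0.744)
t=8.500: state=(0.087, 0.140, 0.773)
t=8.980: state=(0.081, 0.122, 0.797)
compare at T: S=0.081, I=0.122, R=0.797

largest component: R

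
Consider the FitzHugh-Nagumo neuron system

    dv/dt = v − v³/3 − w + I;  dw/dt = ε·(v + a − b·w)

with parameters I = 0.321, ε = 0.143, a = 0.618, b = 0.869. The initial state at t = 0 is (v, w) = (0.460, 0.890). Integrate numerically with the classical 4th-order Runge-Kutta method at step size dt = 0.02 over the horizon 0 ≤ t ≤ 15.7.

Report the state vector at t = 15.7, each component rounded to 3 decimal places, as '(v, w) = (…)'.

t=0.000: state=(0.460, 0.890)
step 1 (dt=0.02): k1=(-0.141, 0.044), k2=(-0.143, 0.043), k3=(-0.143, 0.043), k4=(-0.145, 0.043); state += dt/6·(k1+2k2+2k3+k4)
t=0.020: state=(0.457, 0.891)
t=0.040: state=(0.454, 0.892)
t=0.060: state=(0.451, 0.893)
continuing one RK4 step at a time; state shown every 50 steps (Δt=1):
t=1.000: state=(0.215, 0.917)
t=2.000: state=(-0.426, 0.884)
t=3.000: state=(-1.492, 0.732)
t=4.000: state=(-1.807, 0.498)
t=5.000: state=(-1.755, 0.283)
t=6.000: state=(-1.665, 0.103)
t=7.000: state=(-1.574, -0.044)
t=8.000: state=(-1.485, -0.161)
t=9.000: state=(-1.398, -0.253)
t=10.000: state=(-1.313, -0.322)
t=11.000: state=(-1.229, -0.372)
t=12.000: state=(-1.147, -0.405)
t=13.000: state=(-1.065, -0.423)
t=14.000: state=(-0.983, -0.428)
t=15.000: state=(-0.898, -0.421)
t=15.700: state=(-0.837, -0.410)

(v, w) = (-0.837, -0.410)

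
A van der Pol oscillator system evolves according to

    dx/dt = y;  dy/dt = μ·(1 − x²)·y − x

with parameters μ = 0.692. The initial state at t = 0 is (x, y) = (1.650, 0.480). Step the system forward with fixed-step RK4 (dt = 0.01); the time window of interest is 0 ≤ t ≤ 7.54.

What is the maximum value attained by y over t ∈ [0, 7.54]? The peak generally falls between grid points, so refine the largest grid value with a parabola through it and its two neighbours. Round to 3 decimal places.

t=0.000: state=(1.650, 0.480)
step 1 (dt=0.01): k1=(0.480, -2.222), k2=(0.469, -2.214), k3=(0.469, -2.214), k4=(0.458, -2.205); state += dt/6·(k1+2k2+2k3+k4)
t=0.010: state=(1.655, 0.458)
t=0.020: state=(1.659, 0.436)
t=0.030: state=(1.663, 0.414)
continuing one RK4 step at a time; state shown every 25 steps (Δt=0.25):
t=0.250: state=(1.706, -0.012)
t=0.500: state=(1.655, -0.370)
t=0.750: state=(1.528, -0.635)
t=1.000: state=(1.341, -0.857)
t=1.250: state=(1.100, -1.081)
t=1.500: state=(0.798, -1.339)
t=1.750: state=(0.426, -1.652)
t=2.000: state=(-0.031, -2.001)
t=2.250: state=(-0.568, -2.257)
t=2.500: state=(-1.128, -2.143)
t=2.750: state=(-1.595, -1.518)
t=3.000: state=(-1.871, -0.697)
t=3.250: state=(-1.959, -0.052)
t=3.500: state=(-1.917, 0.355)
t=3.750: state=(-1.794, 0.612)
t=4.000: state=(-1.616, 0.804)
t=4.250: state=(-1.393, 0.985)
t=4.500: state=(-1.122, 1.191)
t=4.750: state=(-0.793, 1.448)
t=5.000: state=(-0.392, 1.775)
t=5.250: state=(0.098, 2.138)
t=5.500: state=(0.667, 2.369)
t=5.750: state=(1.244, 2.153)
t=6.000: state=(1.698, 1.411)
t=6.250: state=(1.941, 0.561)
t=6.500: state=(1.999, -0.050)
t=6.750: state=(1.936, -0.419)
t=7.000: state=(1.801, -0.653)
t=7.250: state=(1.614, -0.834)
t=7.500: state=(1.384, -1.010)
t=7.540: state=(1.343, -1.040)
largest grid value and its neighbours: y(5.520)=2.37244, y(5.530)=2.37294, y(5.540)=2.37262
parabola through these three points peaks at t≈5.531 with y≈2.37294

max y = 2.373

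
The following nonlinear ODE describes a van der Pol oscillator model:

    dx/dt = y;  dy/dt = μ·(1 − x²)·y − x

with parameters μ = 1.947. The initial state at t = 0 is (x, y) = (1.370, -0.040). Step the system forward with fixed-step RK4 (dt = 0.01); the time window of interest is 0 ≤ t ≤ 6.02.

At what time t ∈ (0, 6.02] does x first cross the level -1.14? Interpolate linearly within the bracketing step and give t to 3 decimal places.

t=0.000: state=(1.370, -0.040)
step 1 (dt=0.01): k1=(-0.040, -1.302), k2=(-0.047, -1.290), k3=(-0.046, -1.291), k4=(-0.053, -1.279); state += dt/6·(k1+2k2+2k3+k4)
t=0.010: state=(1.370, -0.053)
t=0.020: state=(1.369, -0.066)
t=0.030: state=(1.368, -0.078)
continuing one RK4 step at a time; state shown every 20 steps (Δt=0.2):
t=0.200: state=(1.339, -0.261)
t=0.400: state=(1.269, -0.427)
t=0.600: state=(1.169, -0.577)
t=0.800: state=(1.038, -0.742)
t=1.000: state=(0.869, -0.963)
t=1.200: state=(0.645, -1.299)
t=1.400: state=(0.334, -1.854)
t=1.600: state=(-0.119, -2.736)
t=1.800: state=(-0.764, -3.618)
t=1.900: state=(-1.129, -3.590)
next step: t=1.910: state=(-1.164, -3.556) — x has crossed -1.14
linear interpolation between t=1.900 (-1.12852) and t=1.910 (-1.16425) → t≈1.903

t = 1.903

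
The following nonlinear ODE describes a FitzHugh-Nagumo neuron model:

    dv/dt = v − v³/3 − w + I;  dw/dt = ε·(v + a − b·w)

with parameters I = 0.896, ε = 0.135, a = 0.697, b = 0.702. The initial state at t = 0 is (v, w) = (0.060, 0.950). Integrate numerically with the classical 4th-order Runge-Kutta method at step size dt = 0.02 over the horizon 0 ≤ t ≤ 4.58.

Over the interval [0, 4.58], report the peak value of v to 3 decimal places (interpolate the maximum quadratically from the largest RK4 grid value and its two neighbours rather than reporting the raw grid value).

max v = 0.062

t=0.000: state=(0.060, 0.950)
step 1 (dt=0.02): k1=(0.006, 0.012), k2=(0.006, 0.012), k3=(0.006, 0.012), k4=(0.006, 0.012); state += dt/6·(k1+2k2+2k3+k4)
t=0.020: state=(0.060, 0.950)
t=0.040: state=(0.060, 0.950)
t=0.060: state=(0.060, 0.951)
continuing one RK4 step at a time; state shown every 10 steps (Δt=0.2):
t=0.200: state=(0.061, 0.952)
t=0.400: state=(0.062, 0.955)
t=0.600: state=(0.062, 0.957)
t=0.800: state=(0.062, 0.960)
t=1.000: state=(0.062, 0.962)
t=1.200: state=(0.060, 0.964)
t=1.400: state=(0.058, 0.966)
t=1.600: state=(0.056, 0.968)
t=1.800: state=(0.052, 0.970)
t=2.000: state=(0.047, 0.972)
t=2.200: state=(0.040, 0.973)
t=2.400: state=(0.031, 0.975)
t=2.600: state=(0.021, 0.976)
t=2.800: state=(0.008, 0.976)
t=3.000: state=(-0.008, 0.977)
t=3.200: state=(-0.028, 0.977)
t=3.400: state=(-0.052, 0.976)
t=3.600: state=(-0.081, 0.974)
t=3.800: state=(-0.116, 0.972)
t=4.000: state=(-0.158, 0.969)
t=4.200: state=(-0.209, 0.964)
t=4.400: state=(-0.268, 0.959)
t=4.580: state=(-0.331, 0.952)
largest grid value and its neighbours: v(0.660)=0.06222, v(0.680)=0.06223, v(0.700)=0.06222
parabola through these three points peaks at t≈0.680 with v≈0.06223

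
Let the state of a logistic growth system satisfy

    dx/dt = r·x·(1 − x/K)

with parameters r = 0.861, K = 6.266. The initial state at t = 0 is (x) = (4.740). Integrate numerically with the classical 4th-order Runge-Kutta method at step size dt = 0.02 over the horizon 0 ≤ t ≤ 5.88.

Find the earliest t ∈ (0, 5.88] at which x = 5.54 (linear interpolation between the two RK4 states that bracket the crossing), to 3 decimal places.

t = 1.044

t=0.000: state=(4.740)
step 1 (dt=0.02): k1=(0.994), k2=(0.990), k3=(0.990), k4=(0.985); state += dt/6·(k1+2k2+2k3+k4)
t=0.020: state=(4.760)
t=0.040: state=(4.779)
t=0.060: state=(4.799)
continuing one RK4 step at a time; state shown every 10 steps (Δt=0.2):
t=0.200: state=(4.930)
t=0.400: state=(5.102)
t=0.600: state=(5.256)
t=0.800: state=(5.394)
t=1.000: state=(5.515)
t=1.040: state=(5.538)
next step: t=1.060: state=(5.549) — x has crossed 5.54
linear interpolation between t=1.040 (5.53783) and t=1.060 (5.54884) → t≈1.044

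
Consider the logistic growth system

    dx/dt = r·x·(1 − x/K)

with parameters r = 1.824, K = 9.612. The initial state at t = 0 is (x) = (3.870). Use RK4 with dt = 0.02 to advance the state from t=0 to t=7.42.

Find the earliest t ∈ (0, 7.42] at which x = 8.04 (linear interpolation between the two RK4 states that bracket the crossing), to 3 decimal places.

t=0.000: state=(3.870)
step 1 (dt=0.02): k1=(4.217), k2=(4.231), k3=(4.232), k4=(4.246); state += dt/6·(k1+2k2+2k3+k4)
t=0.020: state=(3.955)
t=0.040: state=(4.040)
t=0.060: state=(4.125)
continuing one RK4 step at a time; state shown every 25 steps (Δt=0.5):
t=0.500: state=(6.022)
t=1.000: state=(7.755)
t=1.100: state=(8.013)
next step: t=1.120: state=(8.061) — x has crossed 8.04
linear interpolation between t=1.100 (8.01321) and t=1.120 (8.06125) → t≈1.111

t = 1.111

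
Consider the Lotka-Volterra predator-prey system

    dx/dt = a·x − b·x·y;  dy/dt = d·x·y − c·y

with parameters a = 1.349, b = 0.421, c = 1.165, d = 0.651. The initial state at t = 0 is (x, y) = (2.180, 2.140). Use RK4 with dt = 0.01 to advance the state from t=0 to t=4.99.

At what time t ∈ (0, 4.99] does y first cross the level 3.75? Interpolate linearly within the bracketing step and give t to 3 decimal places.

t = 1.107

t=0.000: state=(2.180, 2.140)
step 1 (dt=0.01): k1=(0.977, 0.544), k2=(0.976, 0.551), k3=(0.976, 0.551), k4=(0.976, 0.559); state += dt/6·(k1+2k2+2k3+k4)
t=0.010: state=(2.190, 2.146)
t=0.020: state=(2.200, 2.151)
t=0.030: state=(2.209, 2.157)
continuing one RK4 step at a time; state shown every 20 steps (Δt=0.2):
t=0.200: state=(2.371, 2.280)
t=0.400: state=(2.542, 2.488)
t=0.600: state=(2.670, 2.769)
t=0.800: state=(2.730, 3.120)
t=1.000: state=(2.704, 3.524)
t=1.100: state=(2.656, 3.735)
next step: t=1.110: state=(2.650, 3.756) — y has crossed 3.75
linear interpolation between t=1.100 (3.73469) and t=1.110 (3.75574) → t≈1.107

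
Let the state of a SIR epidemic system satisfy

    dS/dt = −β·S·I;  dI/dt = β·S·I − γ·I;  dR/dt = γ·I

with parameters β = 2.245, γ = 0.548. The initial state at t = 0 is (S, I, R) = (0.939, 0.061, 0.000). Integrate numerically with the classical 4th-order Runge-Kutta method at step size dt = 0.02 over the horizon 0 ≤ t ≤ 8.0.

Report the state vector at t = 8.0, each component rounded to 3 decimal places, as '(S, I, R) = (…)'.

(S, I, R) = (0.020, 0.040, 0.940)

t=0.000: state=(0.939, 0.061, 0.000)
step 1 (dt=0.02): k1=(-0.129, 0.095, 0.033), k2=(-0.130, 0.096, 0.034), k3=(-0.130, 0.096, 0.034), k4=(-0.132, 0.098, 0.034); state += dt/6·(k1+2k2+2k3+k4)
t=0.020: state=(0.936, 0.063, 0.001)
t=0.040: state=(0.934, 0.065, 0.001)
t=0.060: state=(0.931, 0.067, 0.002)
continuing one RK4 step at a time; state shown every 25 steps (Δt=0.5):
t=0.500: state=(0.848, 0.127, 0.025)
t=1.000: state=(0.696, 0.231, 0.073)
t=1.500: state=(0.503, 0.345, 0.153)
t=2.000: state=(0.326, 0.416, 0.258)
t=2.500: state=(0.203, 0.423, 0.374)
t=3.000: state=(0.128, 0.386, 0.486)
t=3.500: state=(0.086, 0.330, 0.584)
t=4.000: state=(0.061, 0.272, 0.667)
t=4.500: state=(0.046, 0.220, 0.734)
t=5.000: state=(0.037, 0.175, 0.788)
t=5.500: state=(0.031, 0.138, 0.830)
t=6.000: state=(0.027, 0.109, 0.864)
t=6.500: state=(0.024, 0.085, 0.891)
t=7.000: state=(0.022, 0.066, 0.911)
t=7.500: state=(0.021, 0.052, 0.927)
t=8.000: state=(0.020, 0.040, 0.940)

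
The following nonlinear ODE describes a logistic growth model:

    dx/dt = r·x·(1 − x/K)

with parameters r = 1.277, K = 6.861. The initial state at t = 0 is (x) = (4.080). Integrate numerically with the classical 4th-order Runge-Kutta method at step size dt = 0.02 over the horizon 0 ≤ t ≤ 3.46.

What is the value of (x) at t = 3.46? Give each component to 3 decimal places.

t=0.000: state=(4.080)
step 1 (dt=0.02): k1=(2.112), k2=(2.107), k3=(2.107), k4=(2.101); state += dt/6·(k1+2k2+2k3+k4)
t=0.020: state=(4.122)
t=0.040: state=(4.164)
t=0.060: state=(4.206)
continuing one RK4 step at a time; state shown every 10 steps (Δt=0.2):
t=0.200: state=(4.490)
t=0.400: state=(4.869)
t=0.600: state=(5.210)
t=0.800: state=(5.509)
t=1.000: state=(5.765)
t=1.200: state=(5.980)
t=1.400: state=(6.159)
t=1.600: state=(6.304)
t=1.800: state=(6.422)
t=2.000: state=(6.516)
t=2.200: state=(6.590)
t=2.400: state=(6.650)
t=2.600: state=(6.696)
t=2.800: state=(6.733)
t=3.000: state=(6.761)
t=3.200: state=(6.783)
t=3.400: state=(6.801)
t=3.460: state=(6.805)

(x) = (6.805)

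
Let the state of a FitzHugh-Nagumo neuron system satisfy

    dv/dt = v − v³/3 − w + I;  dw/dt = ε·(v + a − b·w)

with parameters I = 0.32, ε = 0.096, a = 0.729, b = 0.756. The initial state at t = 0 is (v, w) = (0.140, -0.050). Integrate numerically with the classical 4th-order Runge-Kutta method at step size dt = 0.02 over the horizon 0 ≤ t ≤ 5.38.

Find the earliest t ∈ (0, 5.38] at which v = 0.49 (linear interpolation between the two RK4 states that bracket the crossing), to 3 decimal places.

t = 0.552

t=0.000: state=(0.140, -0.050)
step 1 (dt=0.02): k1=(0.509, 0.087), k2=(0.513, 0.087), k3=(0.513, 0.087), k4=(0.517, 0.088); state += dt/6·(k1+2k2+2k3+k4)
t=0.020: state=(0.150, -0.048)
t=0.040: state=(0.161, -0.046)
t=0.060: state=(0.171, -0.045)
continuing one RK4 step at a time; state shown every 10 steps (Δt=0.2):
t=0.200: state=(0.250, -0.032)
t=0.400: state=(0.379, -0.011)
t=0.540: state=(0.481, 0.004)
next step: t=0.560: state=(0.496, 0.007) — v has crossed 0.49
linear interpolation between t=0.540 (0.48096) and t=0.560 (0.49624) → t≈0.552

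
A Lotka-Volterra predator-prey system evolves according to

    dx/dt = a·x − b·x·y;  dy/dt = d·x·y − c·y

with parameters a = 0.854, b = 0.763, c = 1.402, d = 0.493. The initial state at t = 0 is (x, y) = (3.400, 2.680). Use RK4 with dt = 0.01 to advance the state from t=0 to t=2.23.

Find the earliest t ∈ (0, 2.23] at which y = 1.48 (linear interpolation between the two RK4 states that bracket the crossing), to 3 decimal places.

t = 1.242

t=0.000: state=(3.400, 2.680)
step 1 (dt=0.01): k1=(-4.049, 0.735), k2=(-4.034, 0.709), k3=(-4.034, 0.709), k4=(-4.019, 0.683); state += dt/6·(k1+2k2+2k3+k4)
t=0.010: state=(3.360, 2.687)
t=0.020: state=(3.320, 2.694)
t=0.030: state=(3.280, 2.700)
continuing one RK4 step at a time; state shown every 10 steps (Δt=0.1):
t=0.100: state=(3.012, 2.728)
t=0.200: state=(2.663, 2.727)
t=0.300: state=(2.359, 2.682)
t=0.400: state=(2.100, 2.601)
t=0.500: state=(1.883, 2.494)
t=0.600: state=(1.704, 2.368)
t=0.700: state=(1.557, 2.230)
t=0.800: state=(1.438, 2.086)
t=0.900: state=(1.343, 1.942)
t=1.000: state=(1.268, 1.800)
t=1.100: state=(1.211, 1.663)
t=1.200: state=(1.167, 1.533)
t=1.240: state=(1.153, 1.483)
next step: t=1.250: state=(1.150, 1.470) — y has crossed 1.48
linear interpolation between t=1.240 (1.48267) and t=1.250 (1.47036) → t≈1.242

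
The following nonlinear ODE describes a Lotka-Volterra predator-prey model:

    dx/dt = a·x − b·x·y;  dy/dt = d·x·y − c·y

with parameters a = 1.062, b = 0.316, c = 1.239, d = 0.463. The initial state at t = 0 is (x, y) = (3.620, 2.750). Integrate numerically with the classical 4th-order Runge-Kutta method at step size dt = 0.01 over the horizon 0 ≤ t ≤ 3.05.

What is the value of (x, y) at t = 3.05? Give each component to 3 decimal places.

t=0.000: state=(3.620, 2.750)
step 1 (dt=0.01): k1=(0.699, 1.202), k2=(0.692, 1.209), k3=(0.692, 1.209), k4=(0.686, 1.216); state += dt/6·(k1+2k2+2k3+k4)
t=0.010: state=(3.627, 2.762)
t=0.020: state=(3.634, 2.774)
t=0.030: state=(3.640, 2.787)
continuing one RK4 step at a time; state shown every 10 steps (Δt=0.1):
t=0.100: state=(3.683, 2.877)
t=0.200: state=(3.732, 3.018)
t=0.300: state=(3.763, 3.172)
t=0.400: state=(3.776, 3.337)
t=0.500: state=(3.769, 3.511)
t=0.600: state=(3.740, 3.691)
t=0.700: state=(3.691, 3.873)
t=0.800: state=(3.621, 4.053)
t=0.900: state=(3.533, 4.226)
t=1.000: state=(3.429, 4.387)
t=1.100: state=(3.312, 4.531)
t=1.200: state=(3.185, 4.652)
t=1.300: state=(3.053, 4.749)
t=1.400: state=(2.919, 4.817)
t=1.500: state=(2.785, 4.857)
t=1.600: state=(2.656, 4.867)
t=1.700: state=(2.533, 4.848)
t=1.800: state=(2.418, 4.803)
t=1.900: state=(2.313, 4.735)
t=2.000: state=(2.218, 4.645)
t=2.100: state=(2.133, 4.539)
t=2.200: state=(2.059, 4.418)
t=2.300: state=(1.995, 4.287)
t=2.400: state=(1.942, 4.149)
t=2.500: state=(1.898, 4.006)
t=2.600: state=(1.864, 3.861)
t=2.700: state=(1.839, 3.717)
t=2.800: state=(1.823, 3.574)
t=2.900: state=(1.815, 3.435)
t=3.000: state=(1.814, 3.300)
t=3.050: state=(1.817, 3.235)

(x, y) = (1.817, 3.235)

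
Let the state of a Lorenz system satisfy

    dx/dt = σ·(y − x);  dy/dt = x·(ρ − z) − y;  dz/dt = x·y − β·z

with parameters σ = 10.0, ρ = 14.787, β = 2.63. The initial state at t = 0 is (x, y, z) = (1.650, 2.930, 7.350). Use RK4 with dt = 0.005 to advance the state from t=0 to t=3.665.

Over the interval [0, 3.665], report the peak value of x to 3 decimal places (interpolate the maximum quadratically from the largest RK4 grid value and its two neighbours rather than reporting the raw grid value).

t=0.000: state=(1.650, 2.930, 7.350)
step 1 (dt=0.005): k1=(12.800, 9.341, -14.496), k2=(12.714, 9.617, -14.268), k3=(12.723, 9.613, -14.269), k4=(12.645, 9.888, -14.040); state += dt/6·(k1+2k2+2k3+k4)
t=0.005: state=(1.714, 2.978, 7.279)
t=0.010: state=(1.777, 3.029, 7.210)
t=0.015: state=(1.839, 3.082, 7.143)
continuing one RK4 step at a time; state shown every 40 steps (Δt=0.2):
t=0.200: state=(4.766, 6.993, 6.862)
t=0.400: state=(9.513, 10.628, 15.784)
t=0.600: state=(5.964, 2.953, 17.975)
t=0.800: state=(2.583, 2.159, 11.851)
t=1.000: state=(3.260, 4.269, 8.345)
t=1.200: state=(6.595, 8.755, 10.125)
t=1.400: state=(8.681, 7.625, 17.838)
t=1.600: state=(4.650, 2.954, 15.416)
t=1.800: state=(3.361, 3.606, 10.830)
t=2.000: state=(5.153, 6.629, 9.737)
t=2.200: state=(8.072, 8.809, 14.680)
t=2.400: state=(6.467, 4.719, 16.767)
t=2.600: state=(4.088, 3.698, 12.853)
t=2.800: state=(4.708, 5.616, 10.612)
t=3.000: state=(7.058, 8.136, 12.956)
t=3.200: state=(7.196, 6.183, 16.388)
t=3.400: state=(4.937, 4.179, 14.150)
t=3.600: state=(4.713, 5.187, 11.623)
t=3.665: state=(5.118, 5.879, 11.420)
largest grid value and its neighbours: x(0.425)=9.68813, x(0.430)=9.69708, x(0.435)=9.69696
parabola through these three points peaks at t≈0.432 with x≈9.69816

max x = 9.698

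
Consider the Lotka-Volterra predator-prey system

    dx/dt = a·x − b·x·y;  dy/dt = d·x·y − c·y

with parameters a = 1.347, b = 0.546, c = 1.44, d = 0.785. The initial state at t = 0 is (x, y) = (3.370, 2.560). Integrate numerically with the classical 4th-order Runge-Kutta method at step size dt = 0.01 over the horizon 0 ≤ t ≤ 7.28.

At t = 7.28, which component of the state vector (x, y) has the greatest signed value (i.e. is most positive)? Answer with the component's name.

t=0.000: state=(3.370, 2.560)
step 1 (dt=0.01): k1=(-0.171, 3.086), k2=(-0.199, 3.103), k3=(-0.200, 3.103), k4=(-0.228, 3.119); state += dt/6·(k1+2k2+2k3+k4)
t=0.010: state=(3.368, 2.591)
t=0.020: state=(3.365, 2.622)
t=0.030: state=(3.362, 2.654)
continuing one RK4 step at a time; state shown every 25 steps (Δt=0.25):
t=0.250: state=(3.145, 3.405)
t=0.500: state=(2.615, 4.195)
t=0.750: state=(1.998, 4.599)
t=1.000: state=(1.495, 4.508)
t=1.250: state=(1.162, 4.071)
t=1.500: state=(0.971, 3.495)
t=1.750: state=(0.878, 2.919)
t=2.000: state=(0.855, 2.412)
t=2.250: state=(0.887, 1.995)
t=2.500: state=(0.969, 1.669)
t=2.750: state=(1.099, 1.425)
t=3.000: state=(1.283, 1.255)
t=3.250: state=(1.526, 1.152)
t=3.500: state=(1.832, 1.116)
t=3.750: state=(2.199, 1.156)
t=4.000: state=(2.609, 1.292)
t=4.250: state=(3.012, 1.566)
t=4.500: state=(3.307, 2.037)
t=4.750: state=(3.350, 2.745)
t=5.000: state=(3.043, 3.607)
t=5.250: state=(2.469, 4.333)
t=5.500: state=(1.866, 4.620)
t=5.750: state=(1.403, 4.429)
t=6.000: state=(1.107, 3.943)
t=6.250: state=(0.942, 3.357)
t=6.500: state=(0.867, 2.794)
t=6.750: state=(0.858, 2.307)
t=7.000: state=(0.902, 1.911)
t=7.250: state=(0.995, 1.605)
t=7.280: state=(1.009, 1.574)
compare at T: x=1.009, y=1.574

largest component: y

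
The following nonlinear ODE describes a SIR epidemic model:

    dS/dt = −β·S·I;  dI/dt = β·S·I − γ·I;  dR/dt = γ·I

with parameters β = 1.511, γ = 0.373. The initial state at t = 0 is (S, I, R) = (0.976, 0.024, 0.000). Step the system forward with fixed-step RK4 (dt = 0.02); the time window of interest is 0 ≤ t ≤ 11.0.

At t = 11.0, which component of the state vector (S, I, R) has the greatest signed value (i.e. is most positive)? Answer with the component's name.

t=0.000: state=(0.976, 0.024, 0.000)
step 1 (dt=0.02): k1=(-0.035, 0.026, 0.009), k2=(-0.036, 0.027, 0.009), k3=(-0.036, 0.027, 0.009), k4=(-0.036, 0.027, 0.009); state += dt/6·(k1+2k2+2k3+k4)
t=0.020: state=(0.975, 0.025, 0.000)
t=0.040: state=(0.975, 0.025, 0.000)
t=0.060: state=(0.974, 0.026, 0.001)
continuing one RK4 step at a time; state shown every 25 steps (Δt=0.5):
t=0.500: state=(0.953, 0.041, 0.006)
t=1.000: state=(0.914, 0.069, 0.016)
t=1.500: state=(0.855, 0.113, 0.033)
t=2.000: state=(0.768, 0.173, 0.059)
t=2.500: state=(0.656, 0.246, 0.098)
t=3.000: state=(0.530, 0.320, 0.151)
t=3.500: state=(0.406, 0.377, 0.216)
t=4.000: state=(0.301, 0.409, 0.290)
t=4.500: state=(0.221, 0.412, 0.367)
t=5.000: state=(0.163, 0.395, 0.442)
t=5.500: state=(0.122, 0.365, 0.513)
t=6.000: state=(0.094, 0.328, 0.578)
t=6.500: state=(0.074, 0.290, 0.636)
t=7.000: state=(0.061, 0.253, 0.686)
t=7.500: state=(0.051, 0.219, 0.730)
t=8.000: state=(0.043, 0.188, 0.768)
t=8.500: state=(0.038, 0.161, 0.801)
t=9.000: state=(0.034, 0.137, 0.829)
t=9.500: state=(0.031, 0.117, 0.852)
t=10.000: state=(0.028, 0.099, 0.872)
t=10.500: state=(0.027, 0.084, 0.889)
t=11.000: state=(0.025, 0.071, 0.904)
compare at T: S=0.025, I=0.071, R=0.904

largest component: R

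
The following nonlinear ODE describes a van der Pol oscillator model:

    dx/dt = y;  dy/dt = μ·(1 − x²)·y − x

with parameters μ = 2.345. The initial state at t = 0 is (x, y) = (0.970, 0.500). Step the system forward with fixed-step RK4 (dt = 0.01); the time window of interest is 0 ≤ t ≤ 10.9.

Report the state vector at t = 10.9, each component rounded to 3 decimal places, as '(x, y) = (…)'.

t=0.000: state=(0.970, 0.500)
step 1 (dt=0.01): k1=(0.500, -0.901), k2=(0.495, -0.909), k3=(0.495, -0.909), k4=(0.491, -0.918); state += dt/6·(k1+2k2+2k3+k4)
t=0.010: state=(0.975, 0.491)
t=0.020: state=(0.980, 0.482)
t=0.030: state=(0.985, 0.472)
continuing one RK4 step at a time; state shown every 50 steps (Δt=0.5):
t=0.500: state=(1.087, -0.042)
t=1.000: state=(0.939, -0.549)
t=1.500: state=(0.483, -1.433)
t=2.000: state=(-0.826, -3.945)
t=2.500: state=(-1.971, -0.293)
t=3.000: state=(-1.908, 0.278)
t=3.500: state=(-1.753, 0.338)
t=4.000: state=(-1.568, 0.407)
t=4.500: state=(-1.337, 0.532)
t=5.000: state=(-1.009, 0.829)
t=5.500: state=(-0.392, 1.892)
t=6.000: state=(1.242, 4.023)
t=6.500: state=(2.022, -0.018)
t=7.000: state=(1.915, -0.288)
t=7.500: state=(1.759, -0.337)
t=8.000: state=(1.575, -0.404)
t=8.500: state=(1.346, -0.526)
t=9.000: state=(1.023, -0.812)
t=9.500: state=(0.425, -1.820)
t=10.000: state=(-1.170, -4.121)
t=10.500: state=(-2.022, -0.017)
t=10.900: state=(-1.948, 0.271)

(x, y) = (-1.948, 0.271)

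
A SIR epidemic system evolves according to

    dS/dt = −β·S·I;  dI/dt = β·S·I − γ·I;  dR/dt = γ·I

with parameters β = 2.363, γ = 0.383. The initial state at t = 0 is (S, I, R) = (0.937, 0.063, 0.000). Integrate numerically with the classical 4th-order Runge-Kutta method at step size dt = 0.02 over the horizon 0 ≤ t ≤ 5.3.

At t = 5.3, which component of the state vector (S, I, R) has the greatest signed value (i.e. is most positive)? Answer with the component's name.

largest component: R

t=0.000: state=(0.937, 0.063, 0.000)
step 1 (dt=0.02): k1=(-0.139, 0.115, 0.024), k2=(-0.142, 0.117, 0.025), k3=(-0.142, 0.117, 0.025), k4=(-0.144, 0.119, 0.025); state += dt/6·(k1+2k2+2k3+k4)
t=0.020: state=(0.934, 0.065, 0.000)
t=0.040: state=(0.931, 0.068, 0.001)
t=0.060: state=(0.928, 0.070, 0.002)
continuing one RK4 step at a time; state shown every 10 steps (Δt=0.2):
t=0.200: state=(0.904, 0.090, 0.006)
t=0.400: state=(0.859, 0.127, 0.014)
t=0.600: state=(0.801, 0.174, 0.026)
t=0.800: state=(0.728, 0.231, 0.041)
t=1.000: state=(0.643, 0.296, 0.061)
t=1.200: state=(0.550, 0.364, 0.086)
t=1.400: state=(0.456, 0.427, 0.117)
t=1.600: state=(0.368, 0.481, 0.152)
t=1.800: state=(0.290, 0.520, 0.190)
t=2.000: state=(0.225, 0.544, 0.231)
t=2.200: state=(0.174, 0.553, 0.273)
t=2.400: state=(0.134, 0.551, 0.315)
t=2.600: state=(0.103, 0.539, 0.357)
t=2.800: state=(0.081, 0.522, 0.398)
t=3.000: state=(0.063, 0.500, 0.437)
t=3.200: state=(0.050, 0.475, 0.474)
t=3.400: state=(0.040, 0.450, 0.510)
t=3.600: state=(0.033, 0.424, 0.543)
t=3.800: state=(0.027, 0.398, 0.575)
t=4.000: state=(0.023, 0.373, 0.604)
t=4.200: state=(0.019, 0.349, 0.632)
t=4.400: state=(0.016, 0.326, 0.658)
t=4.600: state=(0.014, 0.304, 0.682)
t=4.800: state=(0.012, 0.283, 0.704)
t=5.000: state=(0.011, 0.264, 0.725)
t=5.200: state=(0.009, 0.246, 0.745)
t=5.300: state=(0.009, 0.237, 0.754)
compare at T: S=0.009, I=0.237, R=0.754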